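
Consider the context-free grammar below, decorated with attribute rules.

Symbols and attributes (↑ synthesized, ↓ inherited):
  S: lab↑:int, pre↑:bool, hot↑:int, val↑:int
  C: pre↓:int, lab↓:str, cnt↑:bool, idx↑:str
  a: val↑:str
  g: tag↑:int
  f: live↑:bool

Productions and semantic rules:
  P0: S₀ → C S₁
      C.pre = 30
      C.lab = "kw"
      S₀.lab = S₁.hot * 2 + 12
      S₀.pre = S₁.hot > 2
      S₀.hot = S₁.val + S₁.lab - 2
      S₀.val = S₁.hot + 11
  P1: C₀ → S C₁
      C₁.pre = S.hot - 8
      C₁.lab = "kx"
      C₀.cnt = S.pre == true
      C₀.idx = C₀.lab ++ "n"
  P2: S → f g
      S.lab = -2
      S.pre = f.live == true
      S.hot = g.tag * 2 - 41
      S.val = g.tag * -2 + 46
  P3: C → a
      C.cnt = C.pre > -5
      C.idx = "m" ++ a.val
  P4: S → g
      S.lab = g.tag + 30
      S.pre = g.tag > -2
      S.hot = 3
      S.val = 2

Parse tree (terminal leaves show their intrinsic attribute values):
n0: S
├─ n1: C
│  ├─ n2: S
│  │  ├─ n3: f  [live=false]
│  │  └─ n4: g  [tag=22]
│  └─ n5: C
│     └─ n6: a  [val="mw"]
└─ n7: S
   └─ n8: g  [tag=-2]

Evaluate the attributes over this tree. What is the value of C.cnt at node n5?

1. n1.pre = 30  [30]
2. n1.lab = "kw"  ["kw"]
3. n3.live = false  [terminal]
4. n4.tag = 22  [terminal]
5. n2.lab = -2  [-2]
6. n2.pre = false  [f.live == true]
7. n2.hot = 3  [g.tag * 2 - 41]
8. n2.val = 2  [g.tag * -2 + 46]
9. n5.pre = -5  [S.hot - 8]
10. n5.lab = "kx"  ["kx"]
11. n6.val = "mw"  [terminal]
12. n5.cnt = false  [C.pre > -5]
13. n5.idx = "mmw"  ["m" ++ a.val]
14. n1.cnt = false  [S.pre == true]
15. n1.idx = "kwn"  [C₀.lab ++ "n"]
16. n8.tag = -2  [terminal]
17. n7.lab = 28  [g.tag + 30]
18. n7.pre = false  [g.tag > -2]
19. n7.hot = 3  [3]
20. n7.val = 2  [2]
21. n0.lab = 18  [S₁.hot * 2 + 12]
22. n0.pre = true  [S₁.hot > 2]
23. n0.hot = 28  [S₁.val + S₁.lab - 2]
24. n0.val = 14  [S₁.hot + 11]

false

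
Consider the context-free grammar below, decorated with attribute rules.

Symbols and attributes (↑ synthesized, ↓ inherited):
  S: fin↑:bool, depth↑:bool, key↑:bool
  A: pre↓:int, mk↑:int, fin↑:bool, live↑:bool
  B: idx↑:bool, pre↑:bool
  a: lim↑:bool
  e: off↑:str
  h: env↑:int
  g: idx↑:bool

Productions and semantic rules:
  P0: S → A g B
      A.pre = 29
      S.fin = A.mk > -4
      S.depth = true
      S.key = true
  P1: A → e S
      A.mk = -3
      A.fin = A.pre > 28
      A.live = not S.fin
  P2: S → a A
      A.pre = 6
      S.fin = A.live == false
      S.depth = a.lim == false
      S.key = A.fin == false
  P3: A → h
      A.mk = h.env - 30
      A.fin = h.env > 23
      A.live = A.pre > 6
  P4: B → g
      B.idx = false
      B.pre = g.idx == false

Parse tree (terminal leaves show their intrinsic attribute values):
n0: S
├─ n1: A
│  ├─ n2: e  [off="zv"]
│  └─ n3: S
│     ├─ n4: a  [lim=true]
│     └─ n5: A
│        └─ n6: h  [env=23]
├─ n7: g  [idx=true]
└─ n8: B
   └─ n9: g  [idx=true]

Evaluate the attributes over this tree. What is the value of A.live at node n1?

1. n1.pre = 29  [29]
2. n2.off = "zv"  [terminal]
3. n4.lim = true  [terminal]
4. n5.pre = 6  [6]
5. n6.env = 23  [terminal]
6. n5.mk = -7  [h.env - 30]
7. n5.fin = false  [h.env > 23]
8. n5.live = false  [A.pre > 6]
9. n3.fin = true  [A.live == false]
10. n3.depth = false  [a.lim == false]
11. n3.key = true  [A.fin == false]
12. n1.mk = -3  [-3]
13. n1.fin = true  [A.pre > 28]
14. n1.live = false  [not S.fin]
15. n7.idx = true  [terminal]
16. n9.idx = true  [terminal]
17. n8.idx = false  [false]
18. n8.pre = false  [g.idx == false]
19. n0.fin = true  [A.mk > -4]
20. n0.depth = true  [true]
21. n0.key = true  [true]

false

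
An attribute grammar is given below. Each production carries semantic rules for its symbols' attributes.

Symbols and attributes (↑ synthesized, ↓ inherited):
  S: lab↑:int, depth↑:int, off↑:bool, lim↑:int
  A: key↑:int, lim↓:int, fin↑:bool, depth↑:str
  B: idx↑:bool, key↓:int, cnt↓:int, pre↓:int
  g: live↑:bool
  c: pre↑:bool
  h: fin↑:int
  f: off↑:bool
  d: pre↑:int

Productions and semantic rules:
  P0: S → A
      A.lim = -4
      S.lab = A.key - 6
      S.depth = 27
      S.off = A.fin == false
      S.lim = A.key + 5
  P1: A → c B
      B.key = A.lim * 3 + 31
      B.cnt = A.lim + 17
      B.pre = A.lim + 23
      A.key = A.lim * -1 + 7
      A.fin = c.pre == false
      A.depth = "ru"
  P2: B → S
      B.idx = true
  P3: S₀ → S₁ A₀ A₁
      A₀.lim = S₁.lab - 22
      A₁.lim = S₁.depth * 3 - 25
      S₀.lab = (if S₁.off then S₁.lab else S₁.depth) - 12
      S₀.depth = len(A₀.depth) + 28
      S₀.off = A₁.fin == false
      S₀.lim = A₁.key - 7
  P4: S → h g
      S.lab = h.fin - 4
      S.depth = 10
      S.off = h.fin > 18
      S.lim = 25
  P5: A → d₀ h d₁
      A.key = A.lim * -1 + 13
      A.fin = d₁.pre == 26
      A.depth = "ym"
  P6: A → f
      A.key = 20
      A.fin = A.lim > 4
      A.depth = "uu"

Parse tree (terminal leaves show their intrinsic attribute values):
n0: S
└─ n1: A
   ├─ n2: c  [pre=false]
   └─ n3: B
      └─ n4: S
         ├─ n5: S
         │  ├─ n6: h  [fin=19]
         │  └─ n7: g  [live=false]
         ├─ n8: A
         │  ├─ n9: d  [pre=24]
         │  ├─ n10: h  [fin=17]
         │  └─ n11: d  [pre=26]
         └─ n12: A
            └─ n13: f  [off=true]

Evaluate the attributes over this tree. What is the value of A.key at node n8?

1. n1.lim = -4  [-4]
2. n2.pre = false  [terminal]
3. n3.key = 19  [A.lim * 3 + 31]
4. n3.cnt = 13  [A.lim + 17]
5. n3.pre = 19  [A.lim + 23]
6. n6.fin = 19  [terminal]
7. n7.live = false  [terminal]
8. n5.lab = 15  [h.fin - 4]
9. n5.depth = 10  [10]
10. n5.off = true  [h.fin > 18]
11. n5.lim = 25  [25]
12. n8.lim = -7  [S₁.lab - 22]
13. n9.pre = 24  [terminal]
14. n10.fin = 17  [terminal]
15. n11.pre = 26  [terminal]
16. n8.key = 20  [A.lim * -1 + 13]
17. n8.fin = true  [d₁.pre == 26]
18. n8.depth = "ym"  ["ym"]
19. n12.lim = 5  [S₁.depth * 3 - 25]
20. n13.off = true  [terminal]
21. n12.key = 20  [20]
22. n12.fin = true  [A.lim > 4]
23. n12.depth = "uu"  ["uu"]
24. n4.lab = 3  [(if S₁.off then S₁.lab else S₁.depth) - 12]
25. n4.depth = 30  [len(A₀.depth) + 28]
26. n4.off = false  [A₁.fin == false]
27. n4.lim = 13  [A₁.key - 7]
28. n3.idx = true  [true]
29. n1.key = 11  [A.lim * -1 + 7]
30. n1.fin = true  [c.pre == false]
31. n1.depth = "ru"  ["ru"]
32. n0.lab = 5  [A.key - 6]
33. n0.depth = 27  [27]
34. n0.off = false  [A.fin == false]
35. n0.lim = 16  [A.key + 5]

20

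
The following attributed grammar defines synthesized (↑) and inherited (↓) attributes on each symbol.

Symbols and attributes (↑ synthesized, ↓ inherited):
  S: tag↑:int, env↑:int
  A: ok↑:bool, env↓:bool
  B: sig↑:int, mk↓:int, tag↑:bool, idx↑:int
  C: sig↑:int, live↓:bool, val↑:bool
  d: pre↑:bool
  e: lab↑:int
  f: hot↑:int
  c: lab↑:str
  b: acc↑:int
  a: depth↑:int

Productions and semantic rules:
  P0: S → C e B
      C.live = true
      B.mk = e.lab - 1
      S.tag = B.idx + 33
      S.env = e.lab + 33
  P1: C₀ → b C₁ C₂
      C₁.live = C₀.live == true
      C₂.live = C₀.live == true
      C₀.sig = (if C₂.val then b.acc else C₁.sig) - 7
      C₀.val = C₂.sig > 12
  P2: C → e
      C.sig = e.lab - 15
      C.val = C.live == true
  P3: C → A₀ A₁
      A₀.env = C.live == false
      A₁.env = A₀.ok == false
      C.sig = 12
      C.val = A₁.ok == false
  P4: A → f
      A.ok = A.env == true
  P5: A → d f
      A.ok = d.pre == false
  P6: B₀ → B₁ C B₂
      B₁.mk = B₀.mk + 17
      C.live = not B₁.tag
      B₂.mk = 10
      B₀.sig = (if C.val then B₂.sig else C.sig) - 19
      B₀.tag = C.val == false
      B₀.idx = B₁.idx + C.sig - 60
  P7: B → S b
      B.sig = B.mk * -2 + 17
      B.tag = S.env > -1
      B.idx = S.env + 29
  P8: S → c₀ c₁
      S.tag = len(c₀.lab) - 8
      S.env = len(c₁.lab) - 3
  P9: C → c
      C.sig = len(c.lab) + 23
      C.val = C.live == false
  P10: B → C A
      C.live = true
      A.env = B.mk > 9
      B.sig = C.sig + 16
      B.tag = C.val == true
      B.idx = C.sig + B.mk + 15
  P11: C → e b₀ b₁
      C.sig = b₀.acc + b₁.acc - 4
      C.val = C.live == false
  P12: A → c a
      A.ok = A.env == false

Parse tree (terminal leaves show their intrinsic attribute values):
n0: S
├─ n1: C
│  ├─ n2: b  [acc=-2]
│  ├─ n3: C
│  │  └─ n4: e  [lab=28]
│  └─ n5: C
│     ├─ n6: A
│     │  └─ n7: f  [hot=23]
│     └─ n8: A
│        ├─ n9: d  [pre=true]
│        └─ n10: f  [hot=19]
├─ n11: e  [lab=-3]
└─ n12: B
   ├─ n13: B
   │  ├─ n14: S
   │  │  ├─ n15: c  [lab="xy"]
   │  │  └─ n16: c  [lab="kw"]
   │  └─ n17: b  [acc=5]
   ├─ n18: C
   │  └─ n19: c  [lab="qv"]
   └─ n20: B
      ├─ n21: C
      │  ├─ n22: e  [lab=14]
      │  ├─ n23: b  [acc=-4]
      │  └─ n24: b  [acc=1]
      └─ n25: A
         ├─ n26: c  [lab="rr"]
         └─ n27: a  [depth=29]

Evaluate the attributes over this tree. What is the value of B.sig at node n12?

6

1. n1.live = true  [true]
2. n2.acc = -2  [terminal]
3. n3.live = true  [C₀.live == true]
4. n4.lab = 28  [terminal]
5. n3.sig = 13  [e.lab - 15]
6. n3.val = true  [C.live == true]
7. n5.live = true  [C₀.live == true]
8. n6.env = false  [C.live == false]
9. n7.hot = 23  [terminal]
10. n6.ok = false  [A.env == true]
11. n8.env = true  [A₀.ok == false]
12. n9.pre = true  [terminal]
13. n10.hot = 19  [terminal]
14. n8.ok = false  [d.pre == false]
15. n5.sig = 12  [12]
16. n5.val = true  [A₁.ok == false]
17. n1.sig = -9  [(if C₂.val then b.acc else C₁.sig) - 7]
18. n1.val = false  [C₂.sig > 12]
19. n11.lab = -3  [terminal]
20. n12.mk = -4  [e.lab - 1]
21. n13.mk = 13  [B₀.mk + 17]
22. n15.lab = "xy"  [terminal]
23. n16.lab = "kw"  [terminal]
24. n14.tag = -6  [len(c₀.lab) - 8]
25. n14.env = -1  [len(c₁.lab) - 3]
26. n17.acc = 5  [terminal]
27. n13.sig = -9  [B.mk * -2 + 17]
28. n13.tag = false  [S.env > -1]
29. n13.idx = 28  [S.env + 29]
30. n18.live = true  [not B₁.tag]
31. n19.lab = "qv"  [terminal]
32. n18.sig = 25  [len(c.lab) + 23]
33. n18.val = false  [C.live == false]
34. n20.mk = 10  [10]
35. n21.live = true  [true]
36. n22.lab = 14  [terminal]
37. n23.acc = -4  [terminal]
38. n24.acc = 1  [terminal]
39. n21.sig = -7  [b₀.acc + b₁.acc - 4]
40. n21.val = false  [C.live == false]
41. n25.env = true  [B.mk > 9]
42. n26.lab = "rr"  [terminal]
43. n27.depth = 29  [terminal]
44. n25.ok = false  [A.env == false]
45. n20.sig = 9  [C.sig + 16]
46. n20.tag = false  [C.val == true]
47. n20.idx = 18  [C.sig + B.mk + 15]
48. n12.sig = 6  [(if C.val then B₂.sig else C.sig) - 19]
49. n12.tag = true  [C.val == false]
50. n12.idx = -7  [B₁.idx + C.sig - 60]
51. n0.tag = 26  [B.idx + 33]
52. n0.env = 30  [e.lab + 33]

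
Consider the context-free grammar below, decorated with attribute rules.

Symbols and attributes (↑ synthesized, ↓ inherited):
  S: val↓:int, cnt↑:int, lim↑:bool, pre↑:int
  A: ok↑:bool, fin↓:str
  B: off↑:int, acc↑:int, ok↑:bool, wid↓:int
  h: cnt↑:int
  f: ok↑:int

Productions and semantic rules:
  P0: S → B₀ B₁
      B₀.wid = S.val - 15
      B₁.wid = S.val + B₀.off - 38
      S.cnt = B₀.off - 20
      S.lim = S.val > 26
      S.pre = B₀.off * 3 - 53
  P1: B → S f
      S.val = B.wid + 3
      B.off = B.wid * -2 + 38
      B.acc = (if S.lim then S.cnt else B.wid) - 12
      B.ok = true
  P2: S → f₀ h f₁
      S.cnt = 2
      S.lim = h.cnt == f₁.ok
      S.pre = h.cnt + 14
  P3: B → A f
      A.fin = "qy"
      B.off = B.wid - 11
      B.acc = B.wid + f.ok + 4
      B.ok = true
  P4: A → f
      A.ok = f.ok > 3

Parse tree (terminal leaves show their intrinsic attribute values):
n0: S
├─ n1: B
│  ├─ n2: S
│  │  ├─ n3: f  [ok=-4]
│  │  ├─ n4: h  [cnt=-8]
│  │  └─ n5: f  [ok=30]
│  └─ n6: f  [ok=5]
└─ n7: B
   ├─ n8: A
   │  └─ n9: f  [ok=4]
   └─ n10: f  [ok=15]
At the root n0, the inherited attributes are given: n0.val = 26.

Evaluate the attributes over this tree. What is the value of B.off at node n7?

1. n0.val = 26  [given at root]
2. n1.wid = 11  [S.val - 15]
3. n2.val = 14  [B.wid + 3]
4. n3.ok = -4  [terminal]
5. n4.cnt = -8  [terminal]
6. n5.ok = 30  [terminal]
7. n2.cnt = 2  [2]
8. n2.lim = false  [h.cnt == f₁.ok]
9. n2.pre = 6  [h.cnt + 14]
10. n6.ok = 5  [terminal]
11. n1.off = 16  [B.wid * -2 + 38]
12. n1.acc = -1  [(if S.lim then S.cnt else B.wid) - 12]
13. n1.ok = true  [true]
14. n7.wid = 4  [S.val + B₀.off - 38]
15. n8.fin = "qy"  ["qy"]
16. n9.ok = 4  [terminal]
17. n8.ok = true  [f.ok > 3]
18. n10.ok = 15  [terminal]
19. n7.off = -7  [B.wid - 11]
20. n7.acc = 23  [B.wid + f.ok + 4]
21. n7.ok = true  [true]
22. n0.cnt = -4  [B₀.off - 20]
23. n0.lim = false  [S.val > 26]
24. n0.pre = -5  [B₀.off * 3 - 53]

-7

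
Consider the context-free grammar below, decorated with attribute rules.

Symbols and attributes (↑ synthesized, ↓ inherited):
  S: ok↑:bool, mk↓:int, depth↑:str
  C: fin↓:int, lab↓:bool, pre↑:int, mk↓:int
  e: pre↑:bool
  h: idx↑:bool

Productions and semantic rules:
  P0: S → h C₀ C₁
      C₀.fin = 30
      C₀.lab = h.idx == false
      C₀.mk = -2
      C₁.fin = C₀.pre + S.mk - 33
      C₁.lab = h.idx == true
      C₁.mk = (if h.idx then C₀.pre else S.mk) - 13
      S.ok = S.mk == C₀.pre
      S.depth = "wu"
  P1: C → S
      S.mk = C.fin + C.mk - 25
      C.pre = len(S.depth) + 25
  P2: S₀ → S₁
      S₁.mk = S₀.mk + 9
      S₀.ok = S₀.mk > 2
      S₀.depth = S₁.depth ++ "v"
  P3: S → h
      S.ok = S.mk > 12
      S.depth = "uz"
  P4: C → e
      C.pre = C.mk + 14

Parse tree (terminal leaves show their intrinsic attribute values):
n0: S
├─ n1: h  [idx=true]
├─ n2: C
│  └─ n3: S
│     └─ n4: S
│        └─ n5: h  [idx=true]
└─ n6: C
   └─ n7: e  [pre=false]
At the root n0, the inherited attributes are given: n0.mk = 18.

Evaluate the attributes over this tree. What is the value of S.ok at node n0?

1. n0.mk = 18  [given at root]
2. n1.idx = true  [terminal]
3. n2.fin = 30  [30]
4. n2.lab = false  [h.idx == false]
5. n2.mk = -2  [-2]
6. n3.mk = 3  [C.fin + C.mk - 25]
7. n4.mk = 12  [S₀.mk + 9]
8. n5.idx = true  [terminal]
9. n4.ok = false  [S.mk > 12]
10. n4.depth = "uz"  ["uz"]
11. n3.ok = true  [S₀.mk > 2]
12. n3.depth = "uzv"  [S₁.depth ++ "v"]
13. n2.pre = 28  [len(S.depth) + 25]
14. n6.fin = 13  [C₀.pre + S.mk - 33]
15. n6.lab = true  [h.idx == true]
16. n6.mk = 15  [(if h.idx then C₀.pre else S.mk) - 13]
17. n7.pre = false  [terminal]
18. n6.pre = 29  [C.mk + 14]
19. n0.ok = false  [S.mk == C₀.pre]
20. n0.depth = "wu"  ["wu"]

false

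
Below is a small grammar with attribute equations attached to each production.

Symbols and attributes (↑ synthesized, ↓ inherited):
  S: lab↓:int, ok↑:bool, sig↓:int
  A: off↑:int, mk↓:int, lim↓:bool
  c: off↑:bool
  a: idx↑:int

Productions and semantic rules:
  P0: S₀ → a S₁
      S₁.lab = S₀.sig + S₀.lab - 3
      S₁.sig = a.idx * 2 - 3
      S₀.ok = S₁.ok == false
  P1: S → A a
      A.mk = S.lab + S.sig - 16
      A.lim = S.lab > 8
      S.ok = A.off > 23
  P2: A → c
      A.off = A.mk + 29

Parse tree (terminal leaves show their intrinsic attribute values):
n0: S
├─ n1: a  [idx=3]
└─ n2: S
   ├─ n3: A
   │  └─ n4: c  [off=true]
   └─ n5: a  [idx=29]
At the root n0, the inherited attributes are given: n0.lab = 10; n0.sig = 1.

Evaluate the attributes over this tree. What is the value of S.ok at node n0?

1. n0.lab = 10  [given at root]
2. n0.sig = 1  [given at root]
3. n1.idx = 3  [terminal]
4. n2.lab = 8  [S₀.sig + S₀.lab - 3]
5. n2.sig = 3  [a.idx * 2 - 3]
6. n3.mk = -5  [S.lab + S.sig - 16]
7. n3.lim = false  [S.lab > 8]
8. n4.off = true  [terminal]
9. n3.off = 24  [A.mk + 29]
10. n5.idx = 29  [terminal]
11. n2.ok = true  [A.off > 23]
12. n0.ok = false  [S₁.ok == false]

false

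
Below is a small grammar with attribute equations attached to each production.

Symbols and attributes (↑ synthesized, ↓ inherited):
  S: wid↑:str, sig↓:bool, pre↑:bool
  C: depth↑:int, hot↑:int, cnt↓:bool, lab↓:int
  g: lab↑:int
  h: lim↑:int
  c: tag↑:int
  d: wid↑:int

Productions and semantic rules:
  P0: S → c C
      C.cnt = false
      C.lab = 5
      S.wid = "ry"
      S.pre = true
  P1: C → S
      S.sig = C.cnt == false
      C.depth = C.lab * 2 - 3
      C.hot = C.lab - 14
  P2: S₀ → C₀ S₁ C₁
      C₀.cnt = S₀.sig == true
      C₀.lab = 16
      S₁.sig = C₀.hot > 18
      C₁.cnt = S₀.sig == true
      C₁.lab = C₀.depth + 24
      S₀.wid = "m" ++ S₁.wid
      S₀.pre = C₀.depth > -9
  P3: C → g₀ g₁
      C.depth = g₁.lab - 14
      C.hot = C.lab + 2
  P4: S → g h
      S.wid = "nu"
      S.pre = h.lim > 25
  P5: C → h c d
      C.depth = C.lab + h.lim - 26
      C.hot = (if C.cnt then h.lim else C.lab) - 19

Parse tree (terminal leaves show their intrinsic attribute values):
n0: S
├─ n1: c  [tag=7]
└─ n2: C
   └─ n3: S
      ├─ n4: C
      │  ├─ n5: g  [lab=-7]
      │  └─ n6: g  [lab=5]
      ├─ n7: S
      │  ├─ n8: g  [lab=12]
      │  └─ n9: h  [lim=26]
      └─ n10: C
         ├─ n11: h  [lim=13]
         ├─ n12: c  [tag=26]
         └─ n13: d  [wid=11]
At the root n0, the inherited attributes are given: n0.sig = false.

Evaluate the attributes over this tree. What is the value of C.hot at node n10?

-6

1. n0.sig = false  [given at root]
2. n1.tag = 7  [terminal]
3. n2.cnt = false  [false]
4. n2.lab = 5  [5]
5. n3.sig = true  [C.cnt == false]
6. n4.cnt = true  [S₀.sig == true]
7. n4.lab = 16  [16]
8. n5.lab = -7  [terminal]
9. n6.lab = 5  [terminal]
10. n4.depth = -9  [g₁.lab - 14]
11. n4.hot = 18  [C.lab + 2]
12. n7.sig = false  [C₀.hot > 18]
13. n8.lab = 12  [terminal]
14. n9.lim = 26  [terminal]
15. n7.wid = "nu"  ["nu"]
16. n7.pre = true  [h.lim > 25]
17. n10.cnt = true  [S₀.sig == true]
18. n10.lab = 15  [C₀.depth + 24]
19. n11.lim = 13  [terminal]
20. n12.tag = 26  [terminal]
21. n13.wid = 11  [terminal]
22. n10.depth = 2  [C.lab + h.lim - 26]
23. n10.hot = -6  [(if C.cnt then h.lim else C.lab) - 19]
24. n3.wid = "mnu"  ["m" ++ S₁.wid]
25. n3.pre = false  [C₀.depth > -9]
26. n2.depth = 7  [C.lab * 2 - 3]
27. n2.hot = -9  [C.lab - 14]
28. n0.wid = "ry"  ["ry"]
29. n0.pre = true  [true]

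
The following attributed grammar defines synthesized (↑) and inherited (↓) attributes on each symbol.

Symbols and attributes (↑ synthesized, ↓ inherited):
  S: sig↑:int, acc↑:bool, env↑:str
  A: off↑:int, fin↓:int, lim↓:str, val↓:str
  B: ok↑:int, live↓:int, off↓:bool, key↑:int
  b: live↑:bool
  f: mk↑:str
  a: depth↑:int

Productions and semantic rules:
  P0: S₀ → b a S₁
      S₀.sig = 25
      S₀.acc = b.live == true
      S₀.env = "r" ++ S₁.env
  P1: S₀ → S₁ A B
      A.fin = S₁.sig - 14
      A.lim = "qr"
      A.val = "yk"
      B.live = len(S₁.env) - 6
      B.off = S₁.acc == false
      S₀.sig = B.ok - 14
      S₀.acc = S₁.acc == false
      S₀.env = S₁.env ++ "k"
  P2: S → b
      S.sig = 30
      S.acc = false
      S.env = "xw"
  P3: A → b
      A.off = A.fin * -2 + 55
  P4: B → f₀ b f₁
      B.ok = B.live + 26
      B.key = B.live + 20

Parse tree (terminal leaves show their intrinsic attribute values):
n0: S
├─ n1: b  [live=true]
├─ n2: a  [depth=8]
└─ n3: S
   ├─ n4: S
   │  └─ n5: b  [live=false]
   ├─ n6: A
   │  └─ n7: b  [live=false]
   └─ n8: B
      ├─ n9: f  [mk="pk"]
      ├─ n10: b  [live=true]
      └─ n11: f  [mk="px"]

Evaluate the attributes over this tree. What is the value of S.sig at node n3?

1. n1.live = true  [terminal]
2. n2.depth = 8  [terminal]
3. n5.live = false  [terminal]
4. n4.sig = 30  [30]
5. n4.acc = false  [false]
6. n4.env = "xw"  ["xw"]
7. n6.fin = 16  [S₁.sig - 14]
8. n6.lim = "qr"  ["qr"]
9. n6.val = "yk"  ["yk"]
10. n7.live = false  [terminal]
11. n6.off = 23  [A.fin * -2 + 55]
12. n8.live = -4  [len(S₁.env) - 6]
13. n8.off = true  [S₁.acc == false]
14. n9.mk = "pk"  [terminal]
15. n10.live = true  [terminal]
16. n11.mk = "px"  [terminal]
17. n8.ok = 22  [B.live + 26]
18. n8.key = 16  [B.live + 20]
19. n3.sig = 8  [B.ok - 14]
20. n3.acc = true  [S₁.acc == false]
21. n3.env = "xwk"  [S₁.env ++ "k"]
22. n0.sig = 25  [25]
23. n0.acc = true  [b.live == true]
24. n0.env = "rxwk"  ["r" ++ S₁.env]

8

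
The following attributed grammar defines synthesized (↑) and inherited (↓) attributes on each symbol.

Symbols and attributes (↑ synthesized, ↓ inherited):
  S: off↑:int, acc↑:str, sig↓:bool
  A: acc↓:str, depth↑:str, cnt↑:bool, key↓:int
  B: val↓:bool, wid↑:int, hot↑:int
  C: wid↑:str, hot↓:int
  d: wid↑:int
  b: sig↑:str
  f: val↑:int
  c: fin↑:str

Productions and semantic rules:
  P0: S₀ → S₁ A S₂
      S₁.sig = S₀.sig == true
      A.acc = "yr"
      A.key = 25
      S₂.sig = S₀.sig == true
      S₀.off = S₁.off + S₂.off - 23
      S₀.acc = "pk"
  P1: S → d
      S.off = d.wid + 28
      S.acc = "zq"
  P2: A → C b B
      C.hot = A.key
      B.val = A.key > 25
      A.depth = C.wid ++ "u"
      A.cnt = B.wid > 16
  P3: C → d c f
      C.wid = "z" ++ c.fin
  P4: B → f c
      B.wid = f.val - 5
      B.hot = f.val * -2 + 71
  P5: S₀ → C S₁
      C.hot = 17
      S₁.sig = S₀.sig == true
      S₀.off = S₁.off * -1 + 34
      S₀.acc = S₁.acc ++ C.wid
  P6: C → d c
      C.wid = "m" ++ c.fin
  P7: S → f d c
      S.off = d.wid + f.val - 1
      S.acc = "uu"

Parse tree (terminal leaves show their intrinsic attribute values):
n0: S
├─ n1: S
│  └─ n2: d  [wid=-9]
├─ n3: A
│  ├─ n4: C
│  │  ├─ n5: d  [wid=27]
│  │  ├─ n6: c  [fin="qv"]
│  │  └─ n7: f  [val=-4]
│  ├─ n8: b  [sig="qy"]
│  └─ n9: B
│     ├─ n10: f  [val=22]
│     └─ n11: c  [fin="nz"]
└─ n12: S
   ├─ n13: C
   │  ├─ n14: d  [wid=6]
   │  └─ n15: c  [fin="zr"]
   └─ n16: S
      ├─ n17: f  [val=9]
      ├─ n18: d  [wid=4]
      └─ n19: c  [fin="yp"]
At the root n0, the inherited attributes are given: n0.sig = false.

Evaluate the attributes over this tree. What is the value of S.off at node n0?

18

1. n0.sig = false  [given at root]
2. n1.sig = false  [S₀.sig == true]
3. n2.wid = -9  [terminal]
4. n1.off = 19  [d.wid + 28]
5. n1.acc = "zq"  ["zq"]
6. n3.acc = "yr"  ["yr"]
7. n3.key = 25  [25]
8. n4.hot = 25  [A.key]
9. n5.wid = 27  [terminal]
10. n6.fin = "qv"  [terminal]
11. n7.val = -4  [terminal]
12. n4.wid = "zqv"  ["z" ++ c.fin]
13. n8.sig = "qy"  [terminal]
14. n9.val = false  [A.key > 25]
15. n10.val = 22  [terminal]
16. n11.fin = "nz"  [terminal]
17. n9.wid = 17  [f.val - 5]
18. n9.hot = 27  [f.val * -2 + 71]
19. n3.depth = "zqvu"  [C.wid ++ "u"]
20. n3.cnt = true  [B.wid > 16]
21. n12.sig = false  [S₀.sig == true]
22. n13.hot = 17  [17]
23. n14.wid = 6  [terminal]
24. n15.fin = "zr"  [terminal]
25. n13.wid = "mzr"  ["m" ++ c.fin]
26. n16.sig = false  [S₀.sig == true]
27. n17.val = 9  [terminal]
28. n18.wid = 4  [terminal]
29. n19.fin = "yp"  [terminal]
30. n16.off = 12  [d.wid + f.val - 1]
31. n16.acc = "uu"  ["uu"]
32. n12.off = 22  [S₁.off * -1 + 34]
33. n12.acc = "uumzr"  [S₁.acc ++ C.wid]
34. n0.off = 18  [S₁.off + S₂.off - 23]
35. n0.acc = "pk"  ["pk"]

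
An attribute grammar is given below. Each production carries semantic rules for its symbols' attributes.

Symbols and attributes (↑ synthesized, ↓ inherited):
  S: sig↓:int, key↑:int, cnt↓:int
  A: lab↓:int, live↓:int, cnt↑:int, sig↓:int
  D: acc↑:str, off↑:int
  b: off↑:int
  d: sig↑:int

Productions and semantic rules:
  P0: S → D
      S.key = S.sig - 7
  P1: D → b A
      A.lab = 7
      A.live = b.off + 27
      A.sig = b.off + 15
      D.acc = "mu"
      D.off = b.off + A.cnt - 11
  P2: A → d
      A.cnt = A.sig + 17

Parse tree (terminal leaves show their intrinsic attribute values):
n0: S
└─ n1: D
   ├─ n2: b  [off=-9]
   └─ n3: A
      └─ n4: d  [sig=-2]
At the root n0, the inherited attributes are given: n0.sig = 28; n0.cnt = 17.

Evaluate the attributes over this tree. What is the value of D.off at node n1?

1. n0.sig = 28  [given at root]
2. n0.cnt = 17  [given at root]
3. n2.off = -9  [terminal]
4. n3.lab = 7  [7]
5. n3.live = 18  [b.off + 27]
6. n3.sig = 6  [b.off + 15]
7. n4.sig = -2  [terminal]
8. n3.cnt = 23  [A.sig + 17]
9. n1.acc = "mu"  ["mu"]
10. n1.off = 3  [b.off + A.cnt - 11]
11. n0.key = 21  [S.sig - 7]

3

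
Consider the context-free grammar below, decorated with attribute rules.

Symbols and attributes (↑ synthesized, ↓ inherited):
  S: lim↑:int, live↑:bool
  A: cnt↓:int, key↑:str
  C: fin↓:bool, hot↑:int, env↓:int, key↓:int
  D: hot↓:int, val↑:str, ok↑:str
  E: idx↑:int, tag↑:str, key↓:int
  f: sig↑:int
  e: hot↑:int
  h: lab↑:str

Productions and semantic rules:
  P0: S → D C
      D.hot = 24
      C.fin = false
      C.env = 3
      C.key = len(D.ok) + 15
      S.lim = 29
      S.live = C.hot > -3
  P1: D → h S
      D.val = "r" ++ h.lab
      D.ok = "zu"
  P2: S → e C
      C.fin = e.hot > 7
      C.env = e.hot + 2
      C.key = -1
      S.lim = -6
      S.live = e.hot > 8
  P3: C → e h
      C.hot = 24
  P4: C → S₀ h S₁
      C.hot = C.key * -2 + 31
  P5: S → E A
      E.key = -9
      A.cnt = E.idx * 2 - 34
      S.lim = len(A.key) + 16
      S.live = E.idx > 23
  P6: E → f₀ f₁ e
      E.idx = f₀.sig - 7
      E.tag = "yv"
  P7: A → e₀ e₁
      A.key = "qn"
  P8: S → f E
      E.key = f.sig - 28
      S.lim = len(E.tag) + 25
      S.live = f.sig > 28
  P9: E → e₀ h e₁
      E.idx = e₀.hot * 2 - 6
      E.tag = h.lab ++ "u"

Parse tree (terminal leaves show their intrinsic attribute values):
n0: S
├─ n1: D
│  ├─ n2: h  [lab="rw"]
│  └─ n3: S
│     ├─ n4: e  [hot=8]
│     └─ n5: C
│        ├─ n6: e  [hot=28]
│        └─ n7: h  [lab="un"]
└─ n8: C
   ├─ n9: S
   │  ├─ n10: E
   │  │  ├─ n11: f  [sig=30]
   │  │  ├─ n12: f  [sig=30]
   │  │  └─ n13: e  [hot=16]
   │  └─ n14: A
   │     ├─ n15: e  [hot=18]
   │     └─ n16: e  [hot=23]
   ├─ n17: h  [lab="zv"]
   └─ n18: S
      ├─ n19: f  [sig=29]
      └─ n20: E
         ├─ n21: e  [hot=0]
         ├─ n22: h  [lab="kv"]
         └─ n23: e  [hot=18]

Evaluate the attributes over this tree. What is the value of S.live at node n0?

false

1. n1.hot = 24  [24]
2. n2.lab = "rw"  [terminal]
3. n4.hot = 8  [terminal]
4. n5.fin = true  [e.hot > 7]
5. n5.env = 10  [e.hot + 2]
6. n5.key = -1  [-1]
7. n6.hot = 28  [terminal]
8. n7.lab = "un"  [terminal]
9. n5.hot = 24  [24]
10. n3.lim = -6  [-6]
11. n3.live = false  [e.hot > 8]
12. n1.val = "rrw"  ["r" ++ h.lab]
13. n1.ok = "zu"  ["zu"]
14. n8.fin = false  [false]
15. n8.env = 3  [3]
16. n8.key = 17  [len(D.ok) + 15]
17. n10.key = -9  [-9]
18. n11.sig = 30  [terminal]
19. n12.sig = 30  [terminal]
20. n13.hot = 16  [terminal]
21. n10.idx = 23  [f₀.sig - 7]
22. n10.tag = "yv"  ["yv"]
23. n14.cnt = 12  [E.idx * 2 - 34]
24. n15.hot = 18  [terminal]
25. n16.hot = 23  [terminal]
26. n14.key = "qn"  ["qn"]
27. n9.lim = 18  [len(A.key) + 16]
28. n9.live = false  [E.idx > 23]
29. n17.lab = "zv"  [terminal]
30. n19.sig = 29  [terminal]
31. n20.key = 1  [f.sig - 28]
32. n21.hot = 0  [terminal]
33. n22.lab = "kv"  [terminal]
34. n23.hot = 18  [terminal]
35. n20.idx = -6  [e₀.hot * 2 - 6]
36. n20.tag = "kvu"  [h.lab ++ "u"]
37. n18.lim = 28  [len(E.tag) + 25]
38. n18.live = true  [f.sig > 28]
39. n8.hot = -3  [C.key * -2 + 31]
40. n0.lim = 29  [29]
41. n0.live = false  [C.hot > -3]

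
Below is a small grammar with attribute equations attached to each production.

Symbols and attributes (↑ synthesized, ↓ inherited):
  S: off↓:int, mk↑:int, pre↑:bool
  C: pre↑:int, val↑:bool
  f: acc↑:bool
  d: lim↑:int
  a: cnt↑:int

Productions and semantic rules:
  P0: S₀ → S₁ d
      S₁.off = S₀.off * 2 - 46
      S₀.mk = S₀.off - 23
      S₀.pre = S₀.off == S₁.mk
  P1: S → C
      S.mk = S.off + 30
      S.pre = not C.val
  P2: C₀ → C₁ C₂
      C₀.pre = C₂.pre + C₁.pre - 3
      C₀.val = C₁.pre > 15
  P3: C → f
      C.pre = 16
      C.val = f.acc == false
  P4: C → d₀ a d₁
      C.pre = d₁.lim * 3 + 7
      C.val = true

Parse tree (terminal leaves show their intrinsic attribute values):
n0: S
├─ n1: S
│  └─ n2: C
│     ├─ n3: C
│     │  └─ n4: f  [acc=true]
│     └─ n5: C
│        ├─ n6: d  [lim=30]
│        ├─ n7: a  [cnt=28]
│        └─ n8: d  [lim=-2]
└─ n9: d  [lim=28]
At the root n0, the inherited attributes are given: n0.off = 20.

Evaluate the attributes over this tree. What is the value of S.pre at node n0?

1. n0.off = 20  [given at root]
2. n1.off = -6  [S₀.off * 2 - 46]
3. n4.acc = true  [terminal]
4. n3.pre = 16  [16]
5. n3.val = false  [f.acc == false]
6. n6.lim = 30  [terminal]
7. n7.cnt = 28  [terminal]
8. n8.lim = -2  [terminal]
9. n5.pre = 1  [d₁.lim * 3 + 7]
10. n5.val = true  [true]
11. n2.pre = 14  [C₂.pre + C₁.pre - 3]
12. n2.val = true  [C₁.pre > 15]
13. n1.mk = 24  [S.off + 30]
14. n1.pre = false  [not C.val]
15. n9.lim = 28  [terminal]
16. n0.mk = -3  [S₀.off - 23]
17. n0.pre = false  [S₀.off == S₁.mk]

false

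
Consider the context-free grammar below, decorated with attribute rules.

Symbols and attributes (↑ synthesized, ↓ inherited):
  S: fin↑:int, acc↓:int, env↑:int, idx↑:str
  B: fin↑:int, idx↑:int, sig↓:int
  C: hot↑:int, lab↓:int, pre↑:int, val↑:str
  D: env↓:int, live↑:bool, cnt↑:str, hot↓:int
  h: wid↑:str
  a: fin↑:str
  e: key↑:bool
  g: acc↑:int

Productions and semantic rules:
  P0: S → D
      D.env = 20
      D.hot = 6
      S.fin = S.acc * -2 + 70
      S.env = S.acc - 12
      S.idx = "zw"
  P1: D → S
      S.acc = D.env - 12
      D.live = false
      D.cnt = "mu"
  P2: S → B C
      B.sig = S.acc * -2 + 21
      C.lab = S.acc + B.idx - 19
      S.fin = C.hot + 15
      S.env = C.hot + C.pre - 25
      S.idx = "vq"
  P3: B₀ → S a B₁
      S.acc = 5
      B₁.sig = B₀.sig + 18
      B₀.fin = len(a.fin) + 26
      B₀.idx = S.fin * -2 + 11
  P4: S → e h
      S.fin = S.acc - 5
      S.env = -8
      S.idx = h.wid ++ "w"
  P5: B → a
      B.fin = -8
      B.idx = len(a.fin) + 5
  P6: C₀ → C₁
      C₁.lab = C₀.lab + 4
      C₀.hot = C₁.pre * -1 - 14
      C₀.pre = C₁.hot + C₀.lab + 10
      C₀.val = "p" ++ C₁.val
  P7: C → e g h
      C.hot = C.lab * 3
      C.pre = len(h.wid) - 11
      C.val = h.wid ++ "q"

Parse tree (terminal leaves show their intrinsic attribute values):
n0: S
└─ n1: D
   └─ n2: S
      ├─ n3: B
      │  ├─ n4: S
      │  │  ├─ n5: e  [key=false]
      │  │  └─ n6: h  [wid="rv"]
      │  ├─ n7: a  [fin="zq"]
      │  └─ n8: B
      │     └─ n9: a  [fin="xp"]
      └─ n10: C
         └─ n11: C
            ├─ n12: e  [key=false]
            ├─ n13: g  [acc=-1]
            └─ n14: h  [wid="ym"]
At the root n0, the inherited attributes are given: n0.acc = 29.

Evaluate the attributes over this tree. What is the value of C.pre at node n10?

1. n0.acc = 29  [given at root]
2. n1.env = 20  [20]
3. n1.hot = 6  [6]
4. n2.acc = 8  [D.env - 12]
5. n3.sig = 5  [S.acc * -2 + 21]
6. n4.acc = 5  [5]
7. n5.key = false  [terminal]
8. n6.wid = "rv"  [terminal]
9. n4.fin = 0  [S.acc - 5]
10. n4.env = -8  [-8]
11. n4.idx = "rvw"  [h.wid ++ "w"]
12. n7.fin = "zq"  [terminal]
13. n8.sig = 23  [B₀.sig + 18]
14. n9.fin = "xp"  [terminal]
15. n8.fin = -8  [-8]
16. n8.idx = 7  [len(a.fin) + 5]
17. n3.fin = 28  [len(a.fin) + 26]
18. n3.idx = 11  [S.fin * -2 + 11]
19. n10.lab = 0  [S.acc + B.idx - 19]
20. n11.lab = 4  [C₀.lab + 4]
21. n12.key = false  [terminal]
22. n13.acc = -1  [terminal]
23. n14.wid = "ym"  [terminal]
24. n11.hot = 12  [C.lab * 3]
25. n11.pre = -9  [len(h.wid) - 11]
26. n11.val = "ymq"  [h.wid ++ "q"]
27. n10.hot = -5  [C₁.pre * -1 - 14]
28. n10.pre = 22  [C₁.hot + C₀.lab + 10]
29. n10.val = "pymq"  ["p" ++ C₁.val]
30. n2.fin = 10  [C.hot + 15]
31. n2.env = -8  [C.hot + C.pre - 25]
32. n2.idx = "vq"  ["vq"]
33. n1.live = false  [false]
34. n1.cnt = "mu"  ["mu"]
35. n0.fin = 12  [S.acc * -2 + 70]
36. n0.env = 17  [S.acc - 12]
37. n0.idx = "zw"  ["zw"]

22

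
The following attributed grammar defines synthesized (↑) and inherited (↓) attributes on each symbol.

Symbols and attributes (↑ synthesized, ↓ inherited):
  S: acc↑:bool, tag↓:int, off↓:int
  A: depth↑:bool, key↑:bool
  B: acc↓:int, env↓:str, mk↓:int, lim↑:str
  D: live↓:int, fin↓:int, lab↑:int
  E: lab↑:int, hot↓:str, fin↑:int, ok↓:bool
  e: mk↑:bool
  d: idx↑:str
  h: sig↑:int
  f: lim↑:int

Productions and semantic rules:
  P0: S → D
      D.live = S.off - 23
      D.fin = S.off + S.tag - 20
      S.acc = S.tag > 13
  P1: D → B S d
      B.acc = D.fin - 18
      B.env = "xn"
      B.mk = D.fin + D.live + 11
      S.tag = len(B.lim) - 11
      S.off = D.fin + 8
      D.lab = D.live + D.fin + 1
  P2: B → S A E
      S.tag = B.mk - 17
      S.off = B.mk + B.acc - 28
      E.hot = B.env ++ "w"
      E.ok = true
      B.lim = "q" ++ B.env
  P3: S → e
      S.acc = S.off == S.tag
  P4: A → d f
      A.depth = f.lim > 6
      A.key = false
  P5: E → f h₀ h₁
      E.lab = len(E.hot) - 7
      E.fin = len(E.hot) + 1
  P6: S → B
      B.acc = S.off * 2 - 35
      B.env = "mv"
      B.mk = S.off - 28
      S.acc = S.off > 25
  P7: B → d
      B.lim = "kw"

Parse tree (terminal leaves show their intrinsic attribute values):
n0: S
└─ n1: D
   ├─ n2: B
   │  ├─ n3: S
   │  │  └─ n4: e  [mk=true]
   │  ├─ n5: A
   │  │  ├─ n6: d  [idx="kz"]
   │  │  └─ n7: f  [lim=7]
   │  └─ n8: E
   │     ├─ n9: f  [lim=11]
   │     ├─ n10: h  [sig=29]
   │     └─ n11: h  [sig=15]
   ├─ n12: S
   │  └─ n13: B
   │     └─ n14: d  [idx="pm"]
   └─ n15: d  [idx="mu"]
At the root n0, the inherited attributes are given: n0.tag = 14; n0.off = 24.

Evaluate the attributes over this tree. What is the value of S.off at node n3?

1. n0.tag = 14  [given at root]
2. n0.off = 24  [given at root]
3. n1.live = 1  [S.off - 23]
4. n1.fin = 18  [S.off + S.tag - 20]
5. n2.acc = 0  [D.fin - 18]
6. n2.env = "xn"  ["xn"]
7. n2.mk = 30  [D.fin + D.live + 11]
8. n3.tag = 13  [B.mk - 17]
9. n3.off = 2  [B.mk + B.acc - 28]
10. n4.mk = true  [terminal]
11. n3.acc = false  [S.off == S.tag]
12. n6.idx = "kz"  [terminal]
13. n7.lim = 7  [terminal]
14. n5.depth = true  [f.lim > 6]
15. n5.key = false  [false]
16. n8.hot = "xnw"  [B.env ++ "w"]
17. n8.ok = true  [true]
18. n9.lim = 11  [terminal]
19. n10.sig = 29  [terminal]
20. n11.sig = 15  [terminal]
21. n8.lab = -4  [len(E.hot) - 7]
22. n8.fin = 4  [len(E.hot) + 1]
23. n2.lim = "qxn"  ["q" ++ B.env]
24. n12.tag = -8  [len(B.lim) - 11]
25. n12.off = 26  [D.fin + 8]
26. n13.acc = 17  [S.off * 2 - 35]
27. n13.env = "mv"  ["mv"]
28. n13.mk = -2  [S.off - 28]
29. n14.idx = "pm"  [terminal]
30. n13.lim = "kw"  ["kw"]
31. n12.acc = true  [S.off > 25]
32. n15.idx = "mu"  [terminal]
33. n1.lab = 20  [D.live + D.fin + 1]
34. n0.acc = true  [S.tag > 13]

2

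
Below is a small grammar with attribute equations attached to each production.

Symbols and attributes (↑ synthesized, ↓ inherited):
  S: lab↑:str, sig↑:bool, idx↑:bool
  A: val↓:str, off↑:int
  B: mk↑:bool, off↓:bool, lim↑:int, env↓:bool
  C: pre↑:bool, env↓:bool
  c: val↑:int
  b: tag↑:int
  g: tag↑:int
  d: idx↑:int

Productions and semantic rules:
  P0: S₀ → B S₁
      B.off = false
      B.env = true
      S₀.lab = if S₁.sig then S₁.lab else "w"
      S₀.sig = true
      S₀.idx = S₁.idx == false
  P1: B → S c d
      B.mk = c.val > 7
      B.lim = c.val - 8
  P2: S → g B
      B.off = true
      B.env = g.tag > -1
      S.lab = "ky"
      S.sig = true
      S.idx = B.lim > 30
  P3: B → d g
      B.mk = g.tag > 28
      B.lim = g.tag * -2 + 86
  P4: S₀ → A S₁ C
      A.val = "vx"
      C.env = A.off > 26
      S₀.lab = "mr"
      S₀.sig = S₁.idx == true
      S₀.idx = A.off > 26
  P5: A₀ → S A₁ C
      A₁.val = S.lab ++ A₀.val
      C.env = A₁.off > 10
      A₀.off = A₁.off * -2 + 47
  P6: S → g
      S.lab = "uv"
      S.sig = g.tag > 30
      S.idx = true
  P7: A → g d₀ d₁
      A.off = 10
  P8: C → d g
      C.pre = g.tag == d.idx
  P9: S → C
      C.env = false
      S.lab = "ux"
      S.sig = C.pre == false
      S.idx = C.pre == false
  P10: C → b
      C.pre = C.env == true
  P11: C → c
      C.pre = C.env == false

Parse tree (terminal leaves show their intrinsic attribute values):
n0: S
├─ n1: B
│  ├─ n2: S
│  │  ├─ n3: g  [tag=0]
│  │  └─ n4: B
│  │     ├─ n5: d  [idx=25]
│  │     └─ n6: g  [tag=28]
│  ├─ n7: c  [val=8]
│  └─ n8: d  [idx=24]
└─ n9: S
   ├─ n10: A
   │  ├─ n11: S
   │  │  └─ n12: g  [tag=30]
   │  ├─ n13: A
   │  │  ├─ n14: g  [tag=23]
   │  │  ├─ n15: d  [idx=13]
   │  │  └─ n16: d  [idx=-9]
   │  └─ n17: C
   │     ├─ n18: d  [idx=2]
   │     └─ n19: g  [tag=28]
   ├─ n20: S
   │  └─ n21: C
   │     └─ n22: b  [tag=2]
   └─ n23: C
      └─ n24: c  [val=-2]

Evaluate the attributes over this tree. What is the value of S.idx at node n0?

false

1. n1.off = false  [false]
2. n1.env = true  [true]
3. n3.tag = 0  [terminal]
4. n4.off = true  [true]
5. n4.env = true  [g.tag > -1]
6. n5.idx = 25  [terminal]
7. n6.tag = 28  [terminal]
8. n4.mk = false  [g.tag > 28]
9. n4.lim = 30  [g.tag * -2 + 86]
10. n2.lab = "ky"  ["ky"]
11. n2.sig = true  [true]
12. n2.idx = false  [B.lim > 30]
13. n7.val = 8  [terminal]
14. n8.idx = 24  [terminal]
15. n1.mk = true  [c.val > 7]
16. n1.lim = 0  [c.val - 8]
17. n10.val = "vx"  ["vx"]
18. n12.tag = 30  [terminal]
19. n11.lab = "uv"  ["uv"]
20. n11.sig = false  [g.tag > 30]
21. n11.idx = true  [true]
22. n13.val = "uvvx"  [S.lab ++ A₀.val]
23. n14.tag = 23  [terminal]
24. n15.idx = 13  [terminal]
25. n16.idx = -9  [terminal]
26. n13.off = 10  [10]
27. n17.env = false  [A₁.off > 10]
28. n18.idx = 2  [terminal]
29. n19.tag = 28  [terminal]
30. n17.pre = false  [g.tag == d.idx]
31. n10.off = 27  [A₁.off * -2 + 47]
32. n21.env = false  [false]
33. n22.tag = 2  [terminal]
34. n21.pre = false  [C.env == true]
35. n20.lab = "ux"  ["ux"]
36. n20.sig = true  [C.pre == false]
37. n20.idx = true  [C.pre == false]
38. n23.env = true  [A.off > 26]
39. n24.val = -2  [terminal]
40. n23.pre = false  [C.env == false]
41. n9.lab = "mr"  ["mr"]
42. n9.sig = true  [S₁.idx == true]
43. n9.idx = true  [A.off > 26]
44. n0.lab = "mr"  [if S₁.sig then S₁.lab else "w"]
45. n0.sig = true  [true]
46. n0.idx = false  [S₁.idx == false]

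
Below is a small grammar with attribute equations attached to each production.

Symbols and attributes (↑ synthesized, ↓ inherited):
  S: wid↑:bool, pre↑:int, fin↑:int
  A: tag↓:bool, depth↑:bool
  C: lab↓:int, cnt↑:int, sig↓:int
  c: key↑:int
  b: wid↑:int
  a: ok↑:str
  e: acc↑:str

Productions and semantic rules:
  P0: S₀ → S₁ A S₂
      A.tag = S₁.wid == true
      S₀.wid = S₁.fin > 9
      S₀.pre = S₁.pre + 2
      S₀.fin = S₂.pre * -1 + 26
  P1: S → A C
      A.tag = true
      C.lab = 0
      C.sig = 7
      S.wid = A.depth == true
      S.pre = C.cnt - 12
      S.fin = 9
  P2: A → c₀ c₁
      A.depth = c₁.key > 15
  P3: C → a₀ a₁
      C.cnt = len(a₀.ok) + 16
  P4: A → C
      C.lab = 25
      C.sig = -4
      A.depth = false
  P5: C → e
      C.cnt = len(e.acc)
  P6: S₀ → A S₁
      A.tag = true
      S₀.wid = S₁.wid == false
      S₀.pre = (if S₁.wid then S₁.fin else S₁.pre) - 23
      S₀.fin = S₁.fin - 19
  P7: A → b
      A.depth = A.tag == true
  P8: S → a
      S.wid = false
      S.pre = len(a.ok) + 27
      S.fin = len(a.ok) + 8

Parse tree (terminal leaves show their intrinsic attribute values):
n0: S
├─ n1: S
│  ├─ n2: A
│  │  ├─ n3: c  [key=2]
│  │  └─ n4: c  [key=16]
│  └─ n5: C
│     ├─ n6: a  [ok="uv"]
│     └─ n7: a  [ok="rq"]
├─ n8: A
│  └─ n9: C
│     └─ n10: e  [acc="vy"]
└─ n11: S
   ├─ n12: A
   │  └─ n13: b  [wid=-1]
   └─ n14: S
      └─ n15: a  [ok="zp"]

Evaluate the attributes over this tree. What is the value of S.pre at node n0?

1. n2.tag = true  [true]
2. n3.key = 2  [terminal]
3. n4.key = 16  [terminal]
4. n2.depth = true  [c₁.key > 15]
5. n5.lab = 0  [0]
6. n5.sig = 7  [7]
7. n6.ok = "uv"  [terminal]
8. n7.ok = "rq"  [terminal]
9. n5.cnt = 18  [len(a₀.ok) + 16]
10. n1.wid = true  [A.depth == true]
11. n1.pre = 6  [C.cnt - 12]
12. n1.fin = 9  [9]
13. n8.tag = true  [S₁.wid == true]
14. n9.lab = 25  [25]
15. n9.sig = -4  [-4]
16. n10.acc = "vy"  [terminal]
17. n9.cnt = 2  [len(e.acc)]
18. n8.depth = false  [false]
19. n12.tag = true  [true]
20. n13.wid = -1  [terminal]
21. n12.depth = true  [A.tag == true]
22. n15.ok = "zp"  [terminal]
23. n14.wid = false  [false]
24. n14.pre = 29  [len(a.ok) + 27]
25. n14.fin = 10  [len(a.ok) + 8]
26. n11.wid = true  [S₁.wid == false]
27. n11.pre = 6  [(if S₁.wid then S₁.fin else S₁.pre) - 23]
28. n11.fin = -9  [S₁.fin - 19]
29. n0.wid = false  [S₁.fin > 9]
30. n0.pre = 8  [S₁.pre + 2]
31. n0.fin = 20  [S₂.pre * -1 + 26]

8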